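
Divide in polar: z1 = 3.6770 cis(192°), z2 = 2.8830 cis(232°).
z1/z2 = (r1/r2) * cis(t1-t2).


r = 3.6770 / 2.8830 = 1.2754
theta = 192° - 232° = -40° = 320° (mod 360)

1.2754 cis(320°)


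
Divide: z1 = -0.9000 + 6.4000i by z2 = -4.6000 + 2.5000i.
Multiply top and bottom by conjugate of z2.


Conjugate of z2 = -4.6000 - 2.5000i
Numerator: (-0.9000 + 6.4000i)(-4.6000 - 2.5000i) = 20.1400 - 27.1900i
Denominator: (-4.6)^2 + 2.5^2 = 27.41
Result = (20.1400 - 27.1900i)/27.41

0.7348 - 0.9920i


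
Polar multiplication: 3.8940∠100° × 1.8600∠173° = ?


r = 3.8940 * 1.8600 = 7.2428
theta = 100° + 173° = 273° = 273° (mod 360)

7.2428 cis(273°)


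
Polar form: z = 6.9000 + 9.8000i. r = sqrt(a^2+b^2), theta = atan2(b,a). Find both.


r = sqrt(47.61+96.04) = sqrt(143.65) = 11.9854
theta = atan2(9.8, 6.9) = 54.8513 degrees

r = 11.9854, theta = 54.8513 degrees


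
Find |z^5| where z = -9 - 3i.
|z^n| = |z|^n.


|z| = sqrt(81+9) = sqrt(90) = 9.4868
|z^5| = |z|^5 = (sqrt(90))^5 = 90^2 * sqrt(90) = 8100*sqrt(90)

|z^5| = 8100*sqrt(90) ≈ 76843.3471


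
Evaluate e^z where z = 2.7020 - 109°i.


e^2.7020 = 14.9095
cos(-109°) = -0.32557
sin(-109°) = -0.94552
Real = 14.9095*(-0.32557) = -4.8541
Imag = 14.9095*(-0.94552) = -14.0972

-4.8541 - 14.0972i


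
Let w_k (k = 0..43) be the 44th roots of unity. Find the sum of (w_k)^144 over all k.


The roots are w_k = w^k with w = e^(2*pi*i/44), and (w^k)^144 = (w^144)^k.
So S = 1 + u + u^2 + ... + u^(43) with u = w^144.
144 = 3*44 + 12, so 144 is not a multiple of 44: u = (w^44)^3 * w^12 = w^12 ≠ 1 (w is a primitive 44th root), while u^44 = (w^44)^144 = 1.
Geometric series: S = (1 - u^44)/(1 - u) = (1 - 1)/(1 - u) = 0

S = 0


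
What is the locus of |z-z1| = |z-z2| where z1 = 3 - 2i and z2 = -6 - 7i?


Equal distances means the locus is the perpendicular bisector of z1 and z2.
Midpoint = ((3+(-6))/2, (-2+(-7))/2) = (-1.5000, -4.5000)

Perpendicular bisector through (-1.5000, -4.5000)


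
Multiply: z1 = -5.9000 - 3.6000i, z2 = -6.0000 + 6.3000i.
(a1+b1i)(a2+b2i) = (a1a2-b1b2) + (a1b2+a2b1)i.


Real = -5.9*(-6) - (-3.6)*6.3 = 35.4 - (-22.68) = 58.08
Imag = -5.9*6.3 - (6)*(-3.6) = -37.17 + 21.6 = -15.57

58.0800 - 15.5700i


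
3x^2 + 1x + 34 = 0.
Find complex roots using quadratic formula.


disc = 1^2 - 4*3*34 = 1 - 408 = -407
sqrt(|disc|) = sqrt(407) = 20.1742
Real part = -1/(2*3) = -0.1667
Imag part = 20.1742/(2*3) = 3.3624

-0.1667 ± 3.3624i


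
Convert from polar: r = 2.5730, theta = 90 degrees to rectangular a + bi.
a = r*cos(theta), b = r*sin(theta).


a = 2.5730*cos(90°) = 2.5730*0 = 0
b = 2.5730*sin(90°) = 2.5730*1 = 2.5730

0 + 2.5730i


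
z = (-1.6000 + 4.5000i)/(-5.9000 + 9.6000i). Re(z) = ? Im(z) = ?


Multiply by conjugate: (-1.6000 + 4.5000i)(-5.9000 - 9.6000i) / ((-5.9)^2 + 9.6^2)
Numerator real = -1.6*(-5.9) + 4.5*9.6 = 52.64
Numerator imag = 4.5*(-5.9) - (-1.6)*9.6 = -11.19
Denominator = 126.97
Re(z) = 52.64/126.97 = 0.4146
Im(z) = -11.19/126.97 = -0.0881

Re(z) = 0.4146, Im(z) = -0.0881


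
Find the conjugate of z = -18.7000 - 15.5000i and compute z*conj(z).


z_bar = -18.7000 + 15.5000i
z*z_bar = (-18.7)^2 + (-15.5)^2 = 349.69 + 240.25 = 589.94

z_bar = -18.7000 + 15.5000i, z*z_bar = 589.94


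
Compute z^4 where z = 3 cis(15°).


r^4 = 3^4 = 81
n*theta = 4*15° = 60° = 60° (mod 360)
a = 81*cos(60°) = 40.5000
b = 81*sin(60°) = 70.1481

81 cis(60°) = 40.5000 + 70.1481i


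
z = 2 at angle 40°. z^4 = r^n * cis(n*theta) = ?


r^4 = 2^4 = 16
n*theta = 4*40° = 160° = 160° (mod 360)
a = 16*cos(160°) = -15.0351
b = 16*sin(160°) = 5.4723

16 cis(160°) = -15.0351 + 5.4723i


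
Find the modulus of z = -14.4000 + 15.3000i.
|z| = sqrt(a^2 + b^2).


|z| = sqrt((-14.4)^2 + 15.3^2) = sqrt(207.36 + 234.09) = sqrt(441.45) = 21.0107

|z| = 21.0107


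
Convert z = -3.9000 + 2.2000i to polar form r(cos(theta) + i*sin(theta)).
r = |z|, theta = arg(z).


r = sqrt(15.21+4.84) = sqrt(20.05) = 4.4777
theta = atan2(2.2, -3.9) = 150.5725 degrees

r = 4.4777, theta = 150.5725 degrees


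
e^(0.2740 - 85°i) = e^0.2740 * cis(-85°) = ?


e^0.2740 = 1.3152
cos(-85°) = 0.08716
sin(-85°) = -0.9962
Real = 1.3152*0.08716 = 0.1146
Imag = 1.3152*(-0.9962) = -1.3102

0.1146 - 1.3102i


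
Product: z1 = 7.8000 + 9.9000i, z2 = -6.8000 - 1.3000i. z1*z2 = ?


Real = 7.8*(-6.8) - 9.9*(-1.3) = -53.04 - (-12.87) = -40.17
Imag = 7.8*(-1.3) - (6.8)*9.9 = -10.14 - (67.32) = -77.46

-40.1700 - 77.4600i


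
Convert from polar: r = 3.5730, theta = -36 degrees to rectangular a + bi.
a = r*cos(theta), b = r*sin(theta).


a = 3.5730*cos(-36°) = 3.5730*0.809 = 2.8906
b = 3.5730*sin(-36°) = 3.5730*(-0.5878) = -2.1002

2.8906 - 2.1002i


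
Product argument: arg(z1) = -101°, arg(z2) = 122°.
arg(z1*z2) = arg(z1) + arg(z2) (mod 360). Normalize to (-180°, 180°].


arg(z1*z2) = -101° + 122° = 21°
Normalized to (-180°, 180°]: 21°

21°


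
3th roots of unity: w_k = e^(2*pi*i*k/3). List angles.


The 3th roots of unity are cis(360k/3°) for k=0..2
Angle step = 360/3 = 120°
Primitive root: cis(120°)
Primitive root = -0.5000 + 0.8660i

3 roots at angles: 0°, 120°, 240°


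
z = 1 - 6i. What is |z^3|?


|z| = sqrt(1+36) = sqrt(37) = 6.0828
|z^3| = |z|^3 = (sqrt(37))^3 = 37*sqrt(37)

|z^3| = 37*sqrt(37) ≈ 225.0622


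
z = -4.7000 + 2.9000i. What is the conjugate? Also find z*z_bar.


z_bar = -4.7000 - 2.9000i
z*z_bar = (-4.7)^2 + 2.9^2 = 22.09 + 8.41 = 30.5

z_bar = -4.7000 - 2.9000i, z*z_bar = 30.5


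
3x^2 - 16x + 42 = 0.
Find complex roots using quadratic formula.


disc = (-16)^2 - 4*3*42 = 256 - 504 = -248
sqrt(|disc|) = sqrt(248) = 15.7480
Real part = 16/(2*3) = 2.6667
Imag part = 15.7480/(2*3) = 2.6247

2.6667 ± 2.6247i


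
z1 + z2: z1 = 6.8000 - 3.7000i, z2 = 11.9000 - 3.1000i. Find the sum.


Real: 6.8 + 11.9 = 18.7
Imag: -3.7 - 3.1 = -6.8

18.7000 - 6.8000i


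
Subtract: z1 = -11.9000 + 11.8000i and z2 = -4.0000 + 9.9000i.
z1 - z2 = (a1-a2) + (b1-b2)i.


Real: -11.9 + 4 = -7.9
Imag: 11.8 - 9.9 = 1.9

-7.9000 + 1.9000i


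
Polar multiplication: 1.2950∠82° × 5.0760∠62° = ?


r = 1.2950 * 5.0760 = 6.5734
theta = 82° + 62° = 144° = 144° (mod 360)

6.5734 cis(144°)


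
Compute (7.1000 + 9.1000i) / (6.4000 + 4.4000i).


Conjugate of z2 = 6.4000 - 4.4000i
Numerator: (7.1000 + 9.1000i)(6.4000 - 4.4000i) = 85.4800 + 27.0000i
Denominator: 6.4^2 + 4.4^2 = 60.32
Result = (85.4800 + 27.0000i)/60.32

1.4171 + 0.4476i


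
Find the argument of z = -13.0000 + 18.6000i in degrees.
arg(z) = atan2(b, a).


Re = -13, Im = 18.6
arg = atan2(18.6, -13) = 124.9507 degrees

arg(z) = 124.9507 degrees


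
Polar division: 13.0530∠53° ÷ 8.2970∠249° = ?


r = 13.0530 / 8.2970 = 1.5732
theta = 53° - 249° = -196° = 164° (mod 360)

1.5732 cis(164°)


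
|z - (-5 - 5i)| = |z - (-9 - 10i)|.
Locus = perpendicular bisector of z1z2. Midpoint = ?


Equal distances means the locus is the perpendicular bisector of z1 and z2.
Midpoint = ((-5+(-9))/2, (-5+(-10))/2) = (-7.0000, -7.5000)

Perpendicular bisector through (-7.0000, -7.5000)


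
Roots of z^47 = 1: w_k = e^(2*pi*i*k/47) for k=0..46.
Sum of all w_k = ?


The sum of all 47th roots of unity is 0.
Geometric series: (1 - w^47)/(1 - w) = (1-1)/(1-w) = 0 since w^47 = 1, w ≠ 1.
Alternatively: coefficient of z^46 in z^47 - 1 is 0.

0


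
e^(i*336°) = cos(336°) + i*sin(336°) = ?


cos(336°) = 0.9135
sin(336°) = -0.4067

e^(i*336°) = 0.9135 - 0.4067i


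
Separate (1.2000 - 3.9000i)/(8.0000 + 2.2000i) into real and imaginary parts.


Multiply by conjugate: (1.2000 - 3.9000i)(8.0000 - 2.2000i) / (8^2 + 2.2^2)
Numerator real = 1.2*8 - (3.9)*2.2 = 1.02
Numerator imag = -3.9*8 - 1.2*2.2 = -33.84
Denominator = 68.84
Re(z) = 1.02/68.84 = 0.0148
Im(z) = -33.84/68.84 = -0.4916

Re(z) = 0.0148, Im(z) = -0.4916


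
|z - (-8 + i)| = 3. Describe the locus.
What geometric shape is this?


|z - z0| = r is a circle with center z0 and radius r.
Center = (-8, 1), radius = 3

Circle with center (-8, 1) and radius 3


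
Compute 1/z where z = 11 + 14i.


|z|^2 = 121+196 = 317
1/z = (11 - 14i)/317

1/z = 0.0347 - 0.0442i


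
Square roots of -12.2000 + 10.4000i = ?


|z| = sqrt(148.84+108.16) = 16.0312
sqrt((|z|+a)/2) = sqrt((16.0312+(-12.2))/2) = sqrt(1.9156) = 1.3841
sqrt((|z|-a)/2) = sqrt((16.0312-(-12.2))/2) = sqrt(14.1156) = 3.7571

±(1.3841 + 3.7571i) i.e. 1.3841 + 3.7571i and -1.3841 - 3.7571i


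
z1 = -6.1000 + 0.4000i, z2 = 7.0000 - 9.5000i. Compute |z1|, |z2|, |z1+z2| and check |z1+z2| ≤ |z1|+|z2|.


|z1| = sqrt((-6.1)^2 + 0.4^2) = sqrt(37.37) = 6.1131
|z2| = sqrt(7^2 + (-9.5)^2) = sqrt(139.25) = 11.8004
z1+z2 = 0.9000 - 9.1000i
|z1+z2| = sqrt(83.62) = 9.1444
|z1|+|z2| = 6.1131 + 11.8004 = 17.9135

|z1+z2| = 9.1444 ≤ |z1|+|z2| = 17.9135 (verified)


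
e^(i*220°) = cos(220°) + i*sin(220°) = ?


cos(220°) = -0.7660
sin(220°) = -0.6428

e^(i*220°) = -0.7660 - 0.6428i


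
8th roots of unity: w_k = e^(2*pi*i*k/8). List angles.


The 8th roots of unity are cis(360k/8°) for k=0..7
Angle step = 360/8 = 45°
Primitive root: cis(45°)
Primitive root = 0.7071 + 0.7071i

8 roots at angles: 0°, 45°, 90°, 135°, 180°, 225°, 270°, 315°


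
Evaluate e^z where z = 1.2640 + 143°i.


e^1.2640 = 3.53955
cos(143°) = -0.79864
sin(143°) = 0.60182
Real = 3.53955*(-0.79864) = -2.8268
Imag = 3.53955*0.60182 = 2.1302

-2.8268 + 2.1302i


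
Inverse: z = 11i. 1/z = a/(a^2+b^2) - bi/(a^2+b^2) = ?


|z|^2 = 0+121 = 121
1/z = (0 - 11i)/121

1/z = 0 - 0.0909i


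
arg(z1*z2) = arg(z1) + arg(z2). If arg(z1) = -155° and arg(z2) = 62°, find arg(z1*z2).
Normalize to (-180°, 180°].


arg(z1*z2) = -155° + 62° = -93°
Normalized to (-180°, 180°]: -93°

-93°


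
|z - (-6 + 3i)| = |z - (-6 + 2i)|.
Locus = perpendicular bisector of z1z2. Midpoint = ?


Equal distances means the locus is the perpendicular bisector of z1 and z2.
Midpoint = ((-6+(-6))/2, (3+2)/2) = (-6.0000, 2.5000)

Perpendicular bisector through (-6.0000, 2.5000)


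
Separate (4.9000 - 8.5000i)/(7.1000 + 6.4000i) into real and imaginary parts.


Multiply by conjugate: (4.9000 - 8.5000i)(7.1000 - 6.4000i) / (7.1^2 + 6.4^2)
Numerator real = 4.9*7.1 - (8.5)*6.4 = -19.61
Numerator imag = -8.5*7.1 - 4.9*6.4 = -91.71
Denominator = 91.37
Re(z) = -19.61/91.37 = -0.2146
Im(z) = -91.71/91.37 = -1.0037

Re(z) = -0.2146, Im(z) = -1.0037


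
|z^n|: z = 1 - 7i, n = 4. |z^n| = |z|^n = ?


|z| = sqrt(1+49) = sqrt(50) = 7.0711
|z^4| = |z|^4 = (sqrt(50))^4 = 50^2 = 2500

|z^4| = 2500


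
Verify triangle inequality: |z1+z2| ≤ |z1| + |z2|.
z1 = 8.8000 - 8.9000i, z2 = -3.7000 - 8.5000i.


|z1| = sqrt(8.8^2 + (-8.9)^2) = sqrt(156.65) = 12.5160
|z2| = sqrt((-3.7)^2 + (-8.5)^2) = sqrt(85.94) = 9.2704
z1+z2 = 5.1000 - 17.4000i
|z1+z2| = sqrt(328.77) = 18.1320
|z1|+|z2| = 12.5160 + 9.2704 = 21.7864

|z1+z2| = 18.1320 ≤ |z1|+|z2| = 21.7864 (verified)


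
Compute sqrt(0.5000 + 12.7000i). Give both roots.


|z| = sqrt(0.25+161.29) = 12.7098
sqrt((|z|+a)/2) = sqrt((12.7098+0.5)/2) = sqrt(6.6049) = 2.5700
sqrt((|z|-a)/2) = sqrt((12.7098-0.5)/2) = sqrt(6.1049) = 2.4708

±(2.5700 + 2.4708i) i.e. 2.5700 + 2.4708i and -2.5700 - 2.4708i


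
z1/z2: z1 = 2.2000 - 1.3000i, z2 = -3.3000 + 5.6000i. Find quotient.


Conjugate of z2 = -3.3000 - 5.6000i
Numerator: (2.2000 - 1.3000i)(-3.3000 - 5.6000i) = -14.5400 - 8.0300i
Denominator: (-3.3)^2 + 5.6^2 = 42.25
Result = (-14.5400 - 8.0300i)/42.25

-0.3441 - 0.1901i


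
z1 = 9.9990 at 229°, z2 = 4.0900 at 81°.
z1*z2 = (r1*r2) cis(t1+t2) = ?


r = 9.9990 * 4.0900 = 40.8959
theta = 229° + 81° = 310° = 310° (mod 360)

40.8959 cis(310°)


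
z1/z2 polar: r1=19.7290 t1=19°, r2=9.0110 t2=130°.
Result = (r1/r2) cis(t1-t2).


r = 19.7290 / 9.0110 = 2.1894
theta = 19° - 130° = -111° = 249° (mod 360)

2.1894 cis(249°)


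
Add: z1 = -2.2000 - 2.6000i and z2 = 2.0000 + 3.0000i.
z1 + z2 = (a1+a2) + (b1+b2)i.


Real: -2.2 + 2 = -0.2
Imag: -2.6 + 3 = 0.4

-0.2000 + 0.4000i


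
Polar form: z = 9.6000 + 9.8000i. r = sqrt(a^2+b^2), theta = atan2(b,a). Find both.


r = sqrt(92.16+96.04) = sqrt(188.2) = 13.7186
theta = atan2(9.8, 9.6) = 45.5907 degrees

r = 13.7186, theta = 45.5907 degrees


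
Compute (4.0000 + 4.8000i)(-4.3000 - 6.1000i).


Real = 4*(-4.3) - 4.8*(-6.1) = -17.2 - (-29.28) = 12.08
Imag = 4*(-6.1) - (4.3)*4.8 = -24.4 - (20.64) = -45.04

12.0800 - 45.0400i


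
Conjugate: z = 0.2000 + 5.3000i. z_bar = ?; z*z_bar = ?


z_bar = 0.2000 - 5.3000i
z*z_bar = 0.2^2 + 5.3^2 = 0.04 + 28.09 = 28.13

z_bar = 0.2000 - 5.3000i, z*z_bar = 28.13


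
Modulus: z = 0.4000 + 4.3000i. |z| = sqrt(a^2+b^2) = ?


|z| = sqrt(0.4^2 + 4.3^2) = sqrt(0.16 + 18.49) = sqrt(18.65) = 4.3186

|z| = 4.3186


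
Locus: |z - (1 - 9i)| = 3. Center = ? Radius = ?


|z - z0| = r is a circle with center z0 and radius r.
Center = (1, -9), radius = 3

Circle with center (1, -9) and radius 3


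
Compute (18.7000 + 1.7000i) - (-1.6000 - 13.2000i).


Real: 18.7 + 1.6 = 20.3
Imag: 1.7 + 13.2 = 14.9

20.3000 + 14.9000i


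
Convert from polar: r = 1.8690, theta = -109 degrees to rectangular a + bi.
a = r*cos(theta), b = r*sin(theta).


a = 1.8690*cos(-109°) = 1.8690*(-0.3256) = -0.6085
b = 1.8690*sin(-109°) = 1.8690*(-0.94552) = -1.7672

-0.6085 - 1.7672i


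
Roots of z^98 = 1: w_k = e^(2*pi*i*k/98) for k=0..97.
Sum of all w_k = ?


The sum of all 98th roots of unity is 0.
Geometric series: (1 - w^98)/(1 - w) = (1-1)/(1-w) = 0 since w^98 = 1, w ≠ 1.
Alternatively: coefficient of z^97 in z^98 - 1 is 0.

0


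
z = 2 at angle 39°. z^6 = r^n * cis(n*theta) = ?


r^6 = 2^6 = 64
n*theta = 6*39° = 234° = 234° (mod 360)
a = 64*cos(234°) = -37.6183
b = 64*sin(234°) = -51.7771

64 cis(234°) = -37.6183 - 51.7771i


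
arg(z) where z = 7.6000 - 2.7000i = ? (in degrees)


Re = 7.6, Im = -2.7
arg = atan2(-2.7, 7.6) = -19.5583 degrees

arg(z) = -19.5583 degrees


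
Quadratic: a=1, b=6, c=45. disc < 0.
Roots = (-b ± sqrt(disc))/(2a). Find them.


disc = 6^2 - 4*1*45 = 36 - 180 = -144
sqrt(|disc|) = sqrt(144) = 12.0000
Real part = -6/(2*1) = -3.0000
Imag part = 12.0000/(2*1) = 6.0000

-3.0000 ± 6.0000i


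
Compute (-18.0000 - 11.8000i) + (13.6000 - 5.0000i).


Real: -18 + 13.6 = -4.4
Imag: -11.8 - 5 = -16.8

-4.4000 - 16.8000i


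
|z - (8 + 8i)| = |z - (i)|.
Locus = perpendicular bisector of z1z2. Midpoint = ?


Equal distances means the locus is the perpendicular bisector of z1 and z2.
Midpoint = ((8+0)/2, (8+1)/2) = (4.0000, 4.5000)

Perpendicular bisector through (4.0000, 4.5000)


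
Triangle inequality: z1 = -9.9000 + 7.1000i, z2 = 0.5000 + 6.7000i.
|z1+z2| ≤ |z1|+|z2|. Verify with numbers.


|z1| = sqrt((-9.9)^2 + 7.1^2) = sqrt(148.42) = 12.1828
|z2| = sqrt(0.5^2 + 6.7^2) = sqrt(45.14) = 6.7186
z1+z2 = -9.4000 + 13.8000i
|z1+z2| = sqrt(278.8) = 16.6973
|z1|+|z2| = 12.1828 + 6.7186 = 18.9014

|z1+z2| = 16.6973 ≤ |z1|+|z2| = 18.9014 (verified)


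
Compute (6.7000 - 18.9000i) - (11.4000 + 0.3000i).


Real: 6.7 - 11.4 = -4.7
Imag: -18.9 - 0.3 = -19.2

-4.7000 - 19.2000i


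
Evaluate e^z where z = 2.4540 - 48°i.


e^2.4540 = 11.6348
cos(-48°) = 0.66913
sin(-48°) = -0.74314
Real = 11.6348*0.66913 = 7.7852
Imag = 11.6348*(-0.74314) = -8.6463

7.7852 - 8.6463i


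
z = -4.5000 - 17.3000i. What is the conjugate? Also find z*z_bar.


z_bar = -4.5000 + 17.3000i
z*z_bar = (-4.5)^2 + (-17.3)^2 = 20.25 + 299.29 = 319.54

z_bar = -4.5000 + 17.3000i, z*z_bar = 319.54


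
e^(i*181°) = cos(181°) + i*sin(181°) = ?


cos(181°) = -0.9998
sin(181°) = -0.0175

e^(i*181°) = -0.9998 - 0.0175i


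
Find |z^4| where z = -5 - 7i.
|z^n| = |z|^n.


|z| = sqrt(25+49) = sqrt(74) = 8.6023
|z^4| = |z|^4 = (sqrt(74))^4 = 74^2 = 5476

|z^4| = 5476


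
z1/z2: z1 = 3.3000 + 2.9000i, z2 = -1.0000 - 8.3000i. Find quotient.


Conjugate of z2 = -1.0000 + 8.3000i
Numerator: (3.3000 + 2.9000i)(-1.0000 + 8.3000i) = -27.3700 + 24.4900i
Denominator: (-1)^2 + (-8.3)^2 = 69.89
Result = (-27.3700 + 24.4900i)/69.89

-0.3916 + 0.3504i


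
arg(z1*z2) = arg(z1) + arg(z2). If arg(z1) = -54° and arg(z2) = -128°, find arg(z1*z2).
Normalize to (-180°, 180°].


arg(z1*z2) = -54° - 128° = -182°
Normalized to (-180°, 180°]: 178°

178°


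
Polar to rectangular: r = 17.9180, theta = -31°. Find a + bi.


a = 17.9180*cos(-31°) = 17.9180*0.857167 = 15.3587
b = 17.9180*sin(-31°) = 17.9180*(-0.51504) = -9.2285

15.3587 - 9.2285i


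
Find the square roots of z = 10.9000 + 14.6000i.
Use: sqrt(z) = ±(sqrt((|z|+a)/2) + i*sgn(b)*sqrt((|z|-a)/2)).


|z| = sqrt(118.81+213.16) = 18.2200
sqrt((|z|+a)/2) = sqrt((18.2200+10.9)/2) = sqrt(14.5600) = 3.8158
sqrt((|z|-a)/2) = sqrt((18.2200-10.9)/2) = sqrt(3.6600) = 1.9131

±(3.8158 + 1.9131i) i.e. 3.8158 + 1.9131i and -3.8158 - 1.9131i


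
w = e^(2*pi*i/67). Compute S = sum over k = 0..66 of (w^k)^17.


The roots are w_k = w^k with w = e^(2*pi*i/67), and (w^k)^17 = (w^17)^k.
So S = 1 + u + u^2 + ... + u^(66) with u = w^17.
17 = 0*67 + 17, so 17 is not a multiple of 67: u = w^17 ≠ 1 (w is a primitive 67th root), while u^67 = (w^67)^17 = 1.
Geometric series: S = (1 - u^67)/(1 - u) = (1 - 1)/(1 - u) = 0

S = 0


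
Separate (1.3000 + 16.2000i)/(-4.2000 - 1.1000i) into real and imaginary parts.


Multiply by conjugate: (1.3000 + 16.2000i)(-4.2000 + 1.1000i) / ((-4.2)^2 + (-1.1)^2)
Numerator real = 1.3*(-4.2) + 16.2*(-1.1) = -23.28
Numerator imag = 16.2*(-4.2) - 1.3*(-1.1) = -66.61
Denominator = 18.85
Re(z) = -23.28/18.85 = -1.2350
Im(z) = -66.61/18.85 = -3.5337

Re(z) = -1.2350, Im(z) = -3.5337


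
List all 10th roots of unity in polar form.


The 10th roots of unity are cis(360k/10°) for k=0..9
Angle step = 360/10 = 36°
Primitive root: cis(36°)
Primitive root = 0.8090 + 0.5878i

10 roots at angles: 0°, 36°, 72°, 108°, 144°, 180°, 216°, 252°, 288°, 324°


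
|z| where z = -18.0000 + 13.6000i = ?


|z| = sqrt((-18)^2 + 13.6^2) = sqrt(324 + 184.96) = sqrt(508.96) = 22.5601

|z| = 22.5601


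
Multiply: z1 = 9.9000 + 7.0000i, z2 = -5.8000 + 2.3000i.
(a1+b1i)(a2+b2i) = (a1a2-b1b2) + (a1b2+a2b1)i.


Real = 9.9*(-5.8) - 7*2.3 = -57.42 - 16.1 = -73.52
Imag = 9.9*2.3 - (5.8)*7 = 22.77 - (40.6) = -17.83

-73.5200 - 17.8300i


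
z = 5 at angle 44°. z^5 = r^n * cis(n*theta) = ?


r^5 = 5^5 = 3125
n*theta = 5*44° = 220° = 220° (mod 360)
a = 3125*cos(220°) = -2393.8889
b = 3125*sin(220°) = -2008.7113

3125 cis(220°) = -2393.8889 - 2008.7113i


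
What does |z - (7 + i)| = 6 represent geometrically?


|z - z0| = r is a circle with center z0 and radius r.
Center = (7, 1), radius = 6

Circle with center (7, 1) and radius 6


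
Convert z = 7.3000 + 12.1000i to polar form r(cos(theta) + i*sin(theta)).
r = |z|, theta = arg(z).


r = sqrt(53.29+146.41) = sqrt(199.7) = 14.1315
theta = atan2(12.1, 7.3) = 58.8972 degrees

r = 14.1315, theta = 58.8972 degrees


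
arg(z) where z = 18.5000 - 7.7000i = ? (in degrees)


Re = 18.5, Im = -7.7
arg = atan2(-7.7, 18.5) = -22.5979 degrees

arg(z) = -22.5979 degrees


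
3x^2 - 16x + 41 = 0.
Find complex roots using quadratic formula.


disc = (-16)^2 - 4*3*41 = 256 - 492 = -236
sqrt(|disc|) = sqrt(236) = 15.3623
Real part = 16/(2*3) = 2.6667
Imag part = 15.3623/(2*3) = 2.5604

2.6667 ± 2.5604i


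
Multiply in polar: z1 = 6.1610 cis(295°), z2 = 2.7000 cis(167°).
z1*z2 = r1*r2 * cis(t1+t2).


r = 6.1610 * 2.7000 = 16.6347
theta = 295° + 167° = 462° = 102° (mod 360)

16.6347 cis(102°)


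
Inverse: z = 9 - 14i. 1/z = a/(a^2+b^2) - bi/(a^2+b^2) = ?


|z|^2 = 81+196 = 277
1/z = (9 + 14i)/277

1/z = 0.0325 + 0.0505i


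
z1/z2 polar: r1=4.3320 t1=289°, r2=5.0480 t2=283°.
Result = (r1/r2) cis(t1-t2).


r = 4.3320 / 5.0480 = 0.8582
theta = 289° - 283° = 6° = 6° (mod 360)

0.8582 cis(6°)


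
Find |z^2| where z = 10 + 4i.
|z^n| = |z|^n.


|z| = sqrt(100+16) = sqrt(116) = 10.7703
|z^2| = |z|^2 = (sqrt(116))^2 = 116

|z^2| = 116


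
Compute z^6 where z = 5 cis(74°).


r^6 = 5^6 = 15625
n*theta = 6*74° = 444° = 84° (mod 360)
a = 15625*cos(84°) = 1633.2572
b = 15625*sin(84°) = 15539.4046

15625 cis(84°) = 1633.2572 + 15539.4046i


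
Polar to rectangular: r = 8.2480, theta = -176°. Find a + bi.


a = 8.2480*cos(-176°) = 8.2480*(-0.99756) = -8.2279
b = 8.2480*sin(-176°) = 8.2480*(-0.06976) = -0.5754

-8.2279 - 0.5754i


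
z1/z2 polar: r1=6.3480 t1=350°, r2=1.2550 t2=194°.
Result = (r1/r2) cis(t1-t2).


r = 6.3480 / 1.2550 = 5.0582
theta = 350° - 194° = 156° = 156° (mod 360)

5.0582 cis(156°)


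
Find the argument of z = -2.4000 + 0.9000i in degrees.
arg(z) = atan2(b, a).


Re = -2.4, Im = 0.9
arg = atan2(0.9, -2.4) = 159.4440 degrees

arg(z) = 159.4440 degrees


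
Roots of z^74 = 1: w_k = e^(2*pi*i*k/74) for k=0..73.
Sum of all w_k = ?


The sum of all 74th roots of unity is 0.
Geometric series: (1 - w^74)/(1 - w) = (1-1)/(1-w) = 0 since w^74 = 1, w ≠ 1.
Alternatively: coefficient of z^73 in z^74 - 1 is 0.

0


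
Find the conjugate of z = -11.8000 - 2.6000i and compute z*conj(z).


z_bar = -11.8000 + 2.6000i
z*z_bar = (-11.8)^2 + (-2.6)^2 = 139.24 + 6.76 = 146

z_bar = -11.8000 + 2.6000i, z*z_bar = 146


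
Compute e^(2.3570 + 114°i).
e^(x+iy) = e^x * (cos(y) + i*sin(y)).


e^2.3570 = 10.5592
cos(114°) = -0.40674
sin(114°) = 0.913545
Real = 10.5592*(-0.40674) = -4.2948
Imag = 10.5592*0.913545 = 9.6463

-4.2948 + 9.6463i


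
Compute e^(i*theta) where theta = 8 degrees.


cos(8°) = 0.9903
sin(8°) = 0.1392

e^(i*8°) = 0.9903 + 0.1392i


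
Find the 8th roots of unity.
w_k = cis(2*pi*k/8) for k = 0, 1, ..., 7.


The 8th roots of unity are cis(360k/8°) for k=0..7
Angle step = 360/8 = 45°
Primitive root: cis(45°)
Primitive root = 0.7071 + 0.7071i

8 roots at angles: 0°, 45°, 90°, 135°, 180°, 225°, 270°, 315°


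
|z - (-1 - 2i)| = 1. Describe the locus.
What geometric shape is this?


|z - z0| = r is a circle with center z0 and radius r.
Center = (-1, -2), radius = 1

Circle with center (-1, -2) and radius 1


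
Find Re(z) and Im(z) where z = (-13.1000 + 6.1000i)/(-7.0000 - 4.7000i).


Multiply by conjugate: (-13.1000 + 6.1000i)(-7.0000 + 4.7000i) / ((-7)^2 + (-4.7)^2)
Numerator real = -13.1*(-7) + 6.1*(-4.7) = 63.03
Numerator imag = 6.1*(-7) - (-13.1)*(-4.7) = -104.27
Denominator = 71.09
Re(z) = 63.03/71.09 = 0.8866
Im(z) = -104.27/71.09 = -1.4667

Re(z) = 0.8866, Im(z) = -1.4667


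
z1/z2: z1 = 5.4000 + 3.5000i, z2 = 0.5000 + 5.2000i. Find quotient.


Conjugate of z2 = 0.5000 - 5.2000i
Numerator: (5.4000 + 3.5000i)(0.5000 - 5.2000i) = 20.9000 - 26.3300i
Denominator: 0.5^2 + 5.2^2 = 27.29
Result = (20.9000 - 26.3300i)/27.29

0.7658 - 0.9648i


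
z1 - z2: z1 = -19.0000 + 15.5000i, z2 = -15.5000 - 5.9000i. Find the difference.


Real: -19 + 15.5 = -3.5
Imag: 15.5 + 5.9 = 21.4

-3.5000 + 21.4000i


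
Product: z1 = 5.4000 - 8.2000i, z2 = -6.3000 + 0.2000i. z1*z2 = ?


Real = 5.4*(-6.3) - (-8.2)*0.2 = -34.02 - (-1.64) = -32.38
Imag = 5.4*0.2 - (6.3)*(-8.2) = 1.08 + 51.66 = 52.74

-32.3800 + 52.7400i


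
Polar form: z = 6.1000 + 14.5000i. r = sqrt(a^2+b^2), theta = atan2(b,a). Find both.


r = sqrt(37.21+210.25) = sqrt(247.46) = 15.7309
theta = atan2(14.5, 6.1) = 67.1840 degrees

r = 15.7309, theta = 67.1840 degrees


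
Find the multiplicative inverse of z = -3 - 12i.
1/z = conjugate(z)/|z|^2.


|z|^2 = 9+144 = 153
1/z = (-3 + 12i)/153

1/z = -0.0196 + 0.0784i


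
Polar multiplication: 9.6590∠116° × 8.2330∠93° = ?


r = 9.6590 * 8.2330 = 79.5225
theta = 116° + 93° = 209° = 209° (mod 360)

79.5225 cis(209°)


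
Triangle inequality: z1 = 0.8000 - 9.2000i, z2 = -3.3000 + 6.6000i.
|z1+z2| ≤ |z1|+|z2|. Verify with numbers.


|z1| = sqrt(0.8^2 + (-9.2)^2) = sqrt(85.28) = 9.2347
|z2| = sqrt((-3.3)^2 + 6.6^2) = sqrt(54.45) = 7.3790
z1+z2 = -2.5000 - 2.6000i
|z1+z2| = sqrt(13.01) = 3.6069
|z1|+|z2| = 9.2347 + 7.3790 = 16.6137

|z1+z2| = 3.6069 ≤ |z1|+|z2| = 16.6137 (verified)


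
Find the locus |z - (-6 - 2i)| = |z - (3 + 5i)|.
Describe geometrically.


Equal distances means the locus is the perpendicular bisector of z1 and z2.
Midpoint = ((-6+3)/2, (-2+5)/2) = (-1.5000, 1.5000)

Perpendicular bisector through (-1.5000, 1.5000)


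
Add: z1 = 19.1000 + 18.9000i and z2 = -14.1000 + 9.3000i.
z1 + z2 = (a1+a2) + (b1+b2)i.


Real: 19.1 - 14.1 = 5
Imag: 18.9 + 9.3 = 28.2

5.0000 + 28.2000i


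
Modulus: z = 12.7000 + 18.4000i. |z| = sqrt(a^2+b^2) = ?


|z| = sqrt(12.7^2 + 18.4^2) = sqrt(161.29 + 338.56) = sqrt(499.85) = 22.3573

|z| = 22.3573


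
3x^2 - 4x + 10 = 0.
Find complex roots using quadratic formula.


disc = (-4)^2 - 4*3*10 = 16 - 120 = -104
sqrt(|disc|) = sqrt(104) = 10.1980
Real part = 4/(2*3) = 0.6667
Imag part = 10.1980/(2*3) = 1.6997

0.6667 ± 1.6997i


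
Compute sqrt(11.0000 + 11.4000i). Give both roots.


|z| = sqrt(121+129.96) = 15.8417
sqrt((|z|+a)/2) = sqrt((15.8417+11)/2) = sqrt(13.4209) = 3.6634
sqrt((|z|-a)/2) = sqrt((15.8417-11)/2) = sqrt(2.4209) = 1.5559

±(3.6634 + 1.5559i) i.e. 3.6634 + 1.5559i and -3.6634 - 1.5559i


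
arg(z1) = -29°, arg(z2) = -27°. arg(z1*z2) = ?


arg(z1*z2) = -29° - 27° = -56°
Normalized to (-180°, 180°]: -56°

-56°


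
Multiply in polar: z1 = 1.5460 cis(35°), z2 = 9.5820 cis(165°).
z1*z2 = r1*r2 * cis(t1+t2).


r = 1.5460 * 9.5820 = 14.8138
theta = 35° + 165° = 200° = 200° (mod 360)

14.8138 cis(200°)


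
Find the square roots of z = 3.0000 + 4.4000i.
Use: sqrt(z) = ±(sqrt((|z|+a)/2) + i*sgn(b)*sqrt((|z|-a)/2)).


|z| = sqrt(9+19.36) = 5.3254
sqrt((|z|+a)/2) = sqrt((5.3254+3)/2) = sqrt(4.1627) = 2.0403
sqrt((|z|-a)/2) = sqrt((5.3254-3)/2) = sqrt(1.1627) = 1.0783

±(2.0403 + 1.0783i) i.e. 2.0403 + 1.0783i and -2.0403 - 1.0783i


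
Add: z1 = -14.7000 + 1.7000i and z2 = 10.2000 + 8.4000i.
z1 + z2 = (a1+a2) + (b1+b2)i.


Real: -14.7 + 10.2 = -4.5
Imag: 1.7 + 8.4 = 10.1

-4.5000 + 10.1000i


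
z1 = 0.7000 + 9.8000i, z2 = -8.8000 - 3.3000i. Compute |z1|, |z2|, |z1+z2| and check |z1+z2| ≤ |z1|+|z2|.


|z1| = sqrt(0.7^2 + 9.8^2) = sqrt(96.53) = 9.8250
|z2| = sqrt((-8.8)^2 + (-3.3)^2) = sqrt(88.33) = 9.3984
z1+z2 = -8.1000 + 6.5000i
|z1+z2| = sqrt(107.86) = 10.3856
|z1|+|z2| = 9.8250 + 9.3984 = 19.2234

|z1+z2| = 10.3856 ≤ |z1|+|z2| = 19.2234 (verified)


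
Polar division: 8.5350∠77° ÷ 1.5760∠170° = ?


r = 8.5350 / 1.5760 = 5.4156
theta = 77° - 170° = -93° = 267° (mod 360)

5.4156 cis(267°)


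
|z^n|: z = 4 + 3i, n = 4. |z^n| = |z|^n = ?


|z| = sqrt(16+9) = sqrt(25) = 5
|z^4| = |z|^4 = 5^4 = 625

|z^4| = 625


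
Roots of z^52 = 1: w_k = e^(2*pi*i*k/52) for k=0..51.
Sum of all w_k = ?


The sum of all 52th roots of unity is 0.
Geometric series: (1 - w^52)/(1 - w) = (1-1)/(1-w) = 0 since w^52 = 1, w ≠ 1.
Alternatively: coefficient of z^51 in z^52 - 1 is 0.

0


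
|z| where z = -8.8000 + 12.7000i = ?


|z| = sqrt((-8.8)^2 + 12.7^2) = sqrt(77.44 + 161.29) = sqrt(238.73) = 15.4509

|z| = 15.4509


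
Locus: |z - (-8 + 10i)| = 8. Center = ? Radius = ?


|z - z0| = r is a circle with center z0 and radius r.
Center = (-8, 10), radius = 8

Circle with center (-8, 10) and radius 8


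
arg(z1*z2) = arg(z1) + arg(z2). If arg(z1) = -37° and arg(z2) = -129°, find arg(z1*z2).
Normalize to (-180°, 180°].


arg(z1*z2) = -37° - 129° = -166°
Normalized to (-180°, 180°]: -166°

-166°


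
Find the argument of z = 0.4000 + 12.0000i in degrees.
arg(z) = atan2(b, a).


Re = 0.4, Im = 12
arg = atan2(12, 0.4) = 88.0908 degrees

arg(z) = 88.0908 degrees


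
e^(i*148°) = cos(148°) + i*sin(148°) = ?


cos(148°) = -0.8480
sin(148°) = 0.5299

e^(i*148°) = -0.8480 + 0.5299i


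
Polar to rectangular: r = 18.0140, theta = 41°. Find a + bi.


a = 18.0140*cos(41°) = 18.0140*0.75471 = 13.5953
b = 18.0140*sin(41°) = 18.0140*0.656059 = 11.8182

13.5953 + 11.8182i


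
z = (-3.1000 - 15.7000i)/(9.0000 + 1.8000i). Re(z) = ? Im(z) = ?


Multiply by conjugate: (-3.1000 - 15.7000i)(9.0000 - 1.8000i) / (9^2 + 1.8^2)
Numerator real = -3.1*9 - (15.7)*1.8 = -56.16
Numerator imag = -15.7*9 - (-3.1)*1.8 = -135.72
Denominator = 84.24
Re(z) = -56.16/84.24 = -0.6667
Im(z) = -135.72/84.24 = -1.6111

Re(z) = -0.6667, Im(z) = -1.6111


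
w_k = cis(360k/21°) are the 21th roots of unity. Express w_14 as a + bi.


Angle = 360*14/21 = 240°
a = cos(240°) = -0.5000
b = sin(240°) = -0.8660

-0.5000 - 0.8660i


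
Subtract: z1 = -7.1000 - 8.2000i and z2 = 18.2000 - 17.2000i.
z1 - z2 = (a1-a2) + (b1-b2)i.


Real: -7.1 - 18.2 = -25.3
Imag: -8.2 + 17.2 = 9

-25.3000 + 9.0000i


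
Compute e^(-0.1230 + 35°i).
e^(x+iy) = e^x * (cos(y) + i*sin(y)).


e^-0.1230 = 0.88426
cos(35°) = 0.81915
sin(35°) = 0.5736
Real = 0.88426*0.81915 = 0.7243
Imag = 0.88426*0.5736 = 0.5072

0.7243 + 0.5072i


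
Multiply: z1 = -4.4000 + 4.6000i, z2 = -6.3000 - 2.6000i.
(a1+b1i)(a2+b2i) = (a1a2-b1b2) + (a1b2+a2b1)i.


Real = -4.4*(-6.3) - 4.6*(-2.6) = 27.72 - (-11.96) = 39.68
Imag = -4.4*(-2.6) - (6.3)*4.6 = 11.44 - (28.98) = -17.54

39.6800 - 17.5400i


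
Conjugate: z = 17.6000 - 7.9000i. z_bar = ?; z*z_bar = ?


z_bar = 17.6000 + 7.9000i
z*z_bar = 17.6^2 + (-7.9)^2 = 309.76 + 62.41 = 372.17

z_bar = 17.6000 + 7.9000i, z*z_bar = 372.17


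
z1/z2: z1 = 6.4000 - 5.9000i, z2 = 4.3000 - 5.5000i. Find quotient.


Conjugate of z2 = 4.3000 + 5.5000i
Numerator: (6.4000 - 5.9000i)(4.3000 + 5.5000i) = 59.9700 + 9.8300i
Denominator: 4.3^2 + (-5.5)^2 = 48.74
Result = (59.9700 + 9.8300i)/48.74

1.2304 + 0.2017i


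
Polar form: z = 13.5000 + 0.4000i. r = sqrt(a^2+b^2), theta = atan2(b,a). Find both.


r = sqrt(182.25+0.16) = sqrt(182.41) = 13.5059
theta = atan2(0.4, 13.5) = 1.6972 degrees

r = 13.5059, theta = 1.6972 degrees


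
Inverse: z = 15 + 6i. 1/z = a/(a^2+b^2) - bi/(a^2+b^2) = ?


|z|^2 = 225+36 = 261
1/z = (15 - 6i)/261

1/z = 0.0575 - 0.0230i


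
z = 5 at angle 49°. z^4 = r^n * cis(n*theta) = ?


r^4 = 5^4 = 625
n*theta = 4*49° = 196° = 196° (mod 360)
a = 625*cos(196°) = -600.7886
b = 625*sin(196°) = -172.2733

625 cis(196°) = -600.7886 - 172.2733i


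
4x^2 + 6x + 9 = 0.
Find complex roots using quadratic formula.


disc = 6^2 - 4*4*9 = 36 - 144 = -108
sqrt(|disc|) = sqrt(108) = 10.3923
Real part = -6/(2*4) = -0.7500
Imag part = 10.3923/(2*4) = 1.2990

-0.7500 ± 1.2990i


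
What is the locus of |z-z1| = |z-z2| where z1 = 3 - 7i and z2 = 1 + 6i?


Equal distances means the locus is the perpendicular bisector of z1 and z2.
Midpoint = ((3+1)/2, (-7+6)/2) = (2.0000, -0.5000)

Perpendicular bisector through (2.0000, -0.5000)


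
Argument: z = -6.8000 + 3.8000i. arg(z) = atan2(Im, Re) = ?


Re = -6.8, Im = 3.8
arg = atan2(3.8, -6.8) = 150.8025 degrees

arg(z) = 150.8025 degrees


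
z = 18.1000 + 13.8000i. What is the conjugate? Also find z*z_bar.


z_bar = 18.1000 - 13.8000i
z*z_bar = 18.1^2 + 13.8^2 = 327.61 + 190.44 = 518.05

z_bar = 18.1000 - 13.8000i, z*z_bar = 518.05


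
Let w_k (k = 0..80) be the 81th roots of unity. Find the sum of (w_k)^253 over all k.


The roots are w_k = w^k with w = e^(2*pi*i/81), and (w^k)^253 = (w^253)^k.
So S = 1 + u + u^2 + ... + u^(80) with u = w^253.
253 = 3*81 + 10, so 253 is not a multiple of 81: u = (w^81)^3 * w^10 = w^10 ≠ 1 (w is a primitive 81th root), while u^81 = (w^81)^253 = 1.
Geometric series: S = (1 - u^81)/(1 - u) = (1 - 1)/(1 - u) = 0

S = 0


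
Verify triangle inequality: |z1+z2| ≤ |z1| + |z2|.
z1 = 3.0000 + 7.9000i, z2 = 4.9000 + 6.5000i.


|z1| = sqrt(3^2 + 7.9^2) = sqrt(71.41) = 8.4504
|z2| = sqrt(4.9^2 + 6.5^2) = sqrt(66.26) = 8.1400
z1+z2 = 7.9000 + 14.4000i
|z1+z2| = sqrt(269.77) = 16.4247
|z1|+|z2| = 8.4504 + 8.1400 = 16.5904

|z1+z2| = 16.4247 ≤ |z1|+|z2| = 16.5904 (verified)


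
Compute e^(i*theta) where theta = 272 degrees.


cos(272°) = 0.0349
sin(272°) = -0.9994

e^(i*272°) = 0.0349 - 0.9994i


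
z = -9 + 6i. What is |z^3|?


|z| = sqrt(81+36) = sqrt(117) = 10.8167
|z^3| = |z|^3 = (sqrt(117))^3 = 117*sqrt(117)

|z^3| = 117*sqrt(117) ≈ 1265.5485


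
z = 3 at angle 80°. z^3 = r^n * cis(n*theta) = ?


r^3 = 3^3 = 27
n*theta = 3*80° = 240° = 240° (mod 360)
a = 27*cos(240°) = -13.5000
b = 27*sin(240°) = -23.3827

27 cis(240°) = -13.5000 - 23.3827i


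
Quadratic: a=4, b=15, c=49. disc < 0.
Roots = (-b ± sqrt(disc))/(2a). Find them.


disc = 15^2 - 4*4*49 = 225 - 784 = -559
sqrt(|disc|) = sqrt(559) = 23.6432
Real part = -15/(2*4) = -1.8750
Imag part = 23.6432/(2*4) = 2.9554

-1.8750 ± 2.9554i


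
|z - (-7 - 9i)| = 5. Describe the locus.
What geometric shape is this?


|z - z0| = r is a circle with center z0 and radius r.
Center = (-7, -9), radius = 5

Circle with center (-7, -9) and radius 5


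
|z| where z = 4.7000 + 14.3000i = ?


|z| = sqrt(4.7^2 + 14.3^2) = sqrt(22.09 + 204.49) = sqrt(226.58) = 15.0526

|z| = 15.0526


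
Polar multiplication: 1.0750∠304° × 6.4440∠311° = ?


r = 1.0750 * 6.4440 = 6.9273
theta = 304° + 311° = 615° = 255° (mod 360)

6.9273 cis(255°)


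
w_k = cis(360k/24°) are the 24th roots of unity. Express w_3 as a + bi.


Angle = 360*3/24 = 45°
a = cos(45°) = 0.7071
b = sin(45°) = 0.7071

0.7071 + 0.7071i


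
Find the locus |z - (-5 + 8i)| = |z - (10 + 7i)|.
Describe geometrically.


Equal distances means the locus is the perpendicular bisector of z1 and z2.
Midpoint = ((-5+10)/2, (8+7)/2) = (2.5000, 7.5000)

Perpendicular bisector through (2.5000, 7.5000)


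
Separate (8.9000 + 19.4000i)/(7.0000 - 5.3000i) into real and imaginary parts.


Multiply by conjugate: (8.9000 + 19.4000i)(7.0000 + 5.3000i) / (7^2 + (-5.3)^2)
Numerator real = 8.9*7 + 19.4*(-5.3) = -40.52
Numerator imag = 19.4*7 - 8.9*(-5.3) = 182.97
Denominator = 77.09
Re(z) = -40.52/77.09 = -0.5256
Im(z) = 182.97/77.09 = 2.3735

Re(z) = -0.5256, Im(z) = 2.3735


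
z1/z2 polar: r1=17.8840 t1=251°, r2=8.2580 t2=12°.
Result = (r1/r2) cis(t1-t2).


r = 17.8840 / 8.2580 = 2.1657
theta = 251° - 12° = 239° = 239° (mod 360)

2.1657 cis(239°)


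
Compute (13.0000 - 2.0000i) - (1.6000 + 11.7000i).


Real: 13 - 1.6 = 11.4
Imag: -2 - 11.7 = -13.7

11.4000 - 13.7000i


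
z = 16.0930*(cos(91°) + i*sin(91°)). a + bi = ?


a = 16.0930*cos(91°) = 16.0930*(-0.017452) = -0.2809
b = 16.0930*sin(91°) = 16.0930*0.9998477 = 16.0905

-0.2809 + 16.0905i


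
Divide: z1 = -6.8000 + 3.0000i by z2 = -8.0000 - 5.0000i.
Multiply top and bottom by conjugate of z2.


Conjugate of z2 = -8.0000 + 5.0000i
Numerator: (-6.8000 + 3.0000i)(-8.0000 + 5.0000i) = 39.4000 - 58.0000i
Denominator: (-8)^2 + (-5)^2 = 89
Result = (39.4000 - 58.0000i)/89

0.4427 - 0.6517i


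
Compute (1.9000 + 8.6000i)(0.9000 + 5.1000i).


Real = 1.9*0.9 - 8.6*5.1 = 1.71 - 43.86 = -42.15
Imag = 1.9*5.1 + 0.9*8.6 = 9.69 + 7.74 = 17.43

-42.1500 + 17.4300i


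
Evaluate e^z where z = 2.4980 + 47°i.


e^2.4980 = 12.15815
cos(47°) = 0.681998
sin(47°) = 0.73135
Real = 12.15815*0.681998 = 8.2918
Imag = 12.15815*0.73135 = 8.8919

8.2918 + 8.8919i


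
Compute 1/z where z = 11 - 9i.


|z|^2 = 121+81 = 202
1/z = (11 + 9i)/202

1/z = 0.0545 + 0.0446i


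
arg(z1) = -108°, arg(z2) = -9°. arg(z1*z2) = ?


arg(z1*z2) = -108° - 9° = -117°
Normalized to (-180°, 180°]: -117°

-117°


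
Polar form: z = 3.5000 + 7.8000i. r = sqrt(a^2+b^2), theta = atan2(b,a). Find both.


r = sqrt(12.25+60.84) = sqrt(73.09) = 8.5493
theta = atan2(7.8, 3.5) = 65.8334 degrees

r = 8.5493, theta = 65.8334 degrees


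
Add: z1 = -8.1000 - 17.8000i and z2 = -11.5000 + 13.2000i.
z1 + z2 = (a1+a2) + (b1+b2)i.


Real: -8.1 - 11.5 = -19.6
Imag: -17.8 + 13.2 = -4.6

-19.6000 - 4.6000i


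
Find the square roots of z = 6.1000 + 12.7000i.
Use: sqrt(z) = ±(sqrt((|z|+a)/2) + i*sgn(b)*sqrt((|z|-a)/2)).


|z| = sqrt(37.21+161.29) = 14.0890
sqrt((|z|+a)/2) = sqrt((14.0890+6.1)/2) = sqrt(10.0945) = 3.1772
sqrt((|z|-a)/2) = sqrt((14.0890-6.1)/2) = sqrt(3.9945) = 1.9986

±(3.1772 + 1.9986i) i.e. 3.1772 + 1.9986i and -3.1772 - 1.9986i


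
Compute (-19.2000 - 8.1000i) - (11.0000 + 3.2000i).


Real: -19.2 - 11 = -30.2
Imag: -8.1 - 3.2 = -11.3

-30.2000 - 11.3000i


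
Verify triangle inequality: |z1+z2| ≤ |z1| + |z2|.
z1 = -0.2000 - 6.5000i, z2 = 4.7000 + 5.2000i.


|z1| = sqrt((-0.2)^2 + (-6.5)^2) = sqrt(42.29) = 6.5031
|z2| = sqrt(4.7^2 + 5.2^2) = sqrt(49.13) = 7.0093
z1+z2 = 4.5000 - 1.3000i
|z1+z2| = sqrt(21.94) = 4.6840
|z1|+|z2| = 6.5031 + 7.0093 = 13.5124

|z1+z2| = 4.6840 ≤ |z1|+|z2| = 13.5124 (verified)


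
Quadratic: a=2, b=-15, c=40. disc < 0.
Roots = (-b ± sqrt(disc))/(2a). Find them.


disc = (-15)^2 - 4*2*40 = 225 - 320 = -95
sqrt(|disc|) = sqrt(95) = 9.7468
Real part = 15/(2*2) = 3.7500
Imag part = 9.7468/(2*2) = 2.4367

3.7500 ± 2.4367i


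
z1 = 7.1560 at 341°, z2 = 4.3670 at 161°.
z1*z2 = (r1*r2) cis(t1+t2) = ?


r = 7.1560 * 4.3670 = 31.2503
theta = 341° + 161° = 502° = 142° (mod 360)

31.2503 cis(142°)


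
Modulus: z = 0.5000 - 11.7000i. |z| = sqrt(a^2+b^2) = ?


|z| = sqrt(0.5^2 + (-11.7)^2) = sqrt(0.25 + 136.89) = sqrt(137.14) = 11.7107

|z| = 11.7107


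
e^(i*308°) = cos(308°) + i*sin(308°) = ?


cos(308°) = 0.6157
sin(308°) = -0.7880

e^(i*308°) = 0.6157 - 0.7880i


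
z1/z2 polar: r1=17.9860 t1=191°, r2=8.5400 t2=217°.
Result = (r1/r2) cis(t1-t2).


r = 17.9860 / 8.5400 = 2.1061
theta = 191° - 217° = -26° = 334° (mod 360)

2.1061 cis(334°)


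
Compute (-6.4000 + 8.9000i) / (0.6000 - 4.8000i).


Conjugate of z2 = 0.6000 + 4.8000i
Numerator: (-6.4000 + 8.9000i)(0.6000 + 4.8000i) = -46.5600 - 25.3800i
Denominator: 0.6^2 + (-4.8)^2 = 23.4
Result = (-46.5600 - 25.3800i)/23.4

-1.9897 - 1.0846i


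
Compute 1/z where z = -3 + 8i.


|z|^2 = 9+64 = 73
1/z = (-3 - 8i)/73

1/z = -0.0411 - 0.1096i


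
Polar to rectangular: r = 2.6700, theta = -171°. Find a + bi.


a = 2.6700*cos(-171°) = 2.6700*(-0.98769) = -2.6371
b = 2.6700*sin(-171°) = 2.6700*(-0.15643) = -0.4177

-2.6371 - 0.4177i


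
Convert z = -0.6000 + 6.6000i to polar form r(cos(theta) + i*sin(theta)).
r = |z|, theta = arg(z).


r = sqrt(0.36+43.56) = sqrt(43.92) = 6.6272
theta = atan2(6.6, -0.6) = 95.1944 degrees

r = 6.6272, theta = 95.1944 degrees


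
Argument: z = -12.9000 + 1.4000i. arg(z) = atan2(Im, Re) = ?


Re = -12.9, Im = 1.4
arg = atan2(1.4, -12.9) = 173.8061 degrees

arg(z) = 173.8061 degrees


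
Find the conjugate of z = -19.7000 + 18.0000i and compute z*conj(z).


z_bar = -19.7000 - 18.0000i
z*z_bar = (-19.7)^2 + 18^2 = 388.09 + 324 = 712.09

z_bar = -19.7000 - 18.0000i, z*z_bar = 712.09


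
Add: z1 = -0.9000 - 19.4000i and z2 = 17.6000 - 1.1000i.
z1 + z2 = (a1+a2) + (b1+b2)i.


Real: -0.9 + 17.6 = 16.7
Imag: -19.4 - 1.1 = -20.5

16.7000 - 20.5000i


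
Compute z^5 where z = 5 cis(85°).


r^5 = 5^5 = 3125
n*theta = 5*85° = 425° = 65° (mod 360)
a = 3125*cos(65°) = 1320.6821
b = 3125*sin(65°) = 2832.2118

3125 cis(65°) = 1320.6821 + 2832.2118i


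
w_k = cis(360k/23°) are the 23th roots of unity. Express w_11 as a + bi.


Angle = 360*11/23 = 172.1739°
a = cos(172.1739°) = -0.9907
b = sin(172.1739°) = 0.1362

-0.9907 + 0.1362i


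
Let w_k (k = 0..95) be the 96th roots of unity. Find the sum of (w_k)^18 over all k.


The roots are w_k = w^k with w = e^(2*pi*i/96), and (w^k)^18 = (w^18)^k.
So S = 1 + u + u^2 + ... + u^(95) with u = w^18.
18 = 0*96 + 18, so 18 is not a multiple of 96: u = w^18 ≠ 1 (w is a primitive 96th root), while u^96 = (w^96)^18 = 1.
Geometric series: S = (1 - u^96)/(1 - u) = (1 - 1)/(1 - u) = 0

S = 0
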